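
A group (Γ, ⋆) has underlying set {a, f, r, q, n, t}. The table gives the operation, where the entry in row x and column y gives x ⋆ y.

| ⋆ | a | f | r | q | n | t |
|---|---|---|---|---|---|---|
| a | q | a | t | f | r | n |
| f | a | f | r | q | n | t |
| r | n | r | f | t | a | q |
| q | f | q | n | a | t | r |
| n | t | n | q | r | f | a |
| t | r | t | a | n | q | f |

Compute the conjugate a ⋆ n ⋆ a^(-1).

t

The identity is f. In row a, the entry f sits in column q, so a^(-1) = q.
a ⋆ n = r
r ⋆ q = t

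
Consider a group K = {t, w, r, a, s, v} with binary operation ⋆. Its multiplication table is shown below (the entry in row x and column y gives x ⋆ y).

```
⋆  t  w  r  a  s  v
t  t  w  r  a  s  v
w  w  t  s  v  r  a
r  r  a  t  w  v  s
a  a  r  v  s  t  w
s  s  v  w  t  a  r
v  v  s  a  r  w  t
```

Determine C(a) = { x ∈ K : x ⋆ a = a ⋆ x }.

{a, s, t}

Compare row a with column a entry by entry.
s ⋆ a = t = a ⋆ s, so s commutes with a.
r ⋆ a = w but a ⋆ r = v, so r does not.
Collecting the elements that commute with a: C(a) = {a, s, t}.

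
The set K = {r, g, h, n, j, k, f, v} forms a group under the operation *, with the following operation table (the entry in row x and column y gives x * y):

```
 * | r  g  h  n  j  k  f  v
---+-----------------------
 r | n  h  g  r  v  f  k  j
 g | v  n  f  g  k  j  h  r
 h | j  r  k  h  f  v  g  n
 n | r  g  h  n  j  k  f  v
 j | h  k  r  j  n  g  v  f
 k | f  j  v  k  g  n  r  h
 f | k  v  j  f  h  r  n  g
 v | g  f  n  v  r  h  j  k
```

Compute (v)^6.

v^1 = v
v^2 = v * v = k
v^3 = k * v = h
v^4 = h * v = n
v^5 = n * v = v
v^6 = v * v = k

k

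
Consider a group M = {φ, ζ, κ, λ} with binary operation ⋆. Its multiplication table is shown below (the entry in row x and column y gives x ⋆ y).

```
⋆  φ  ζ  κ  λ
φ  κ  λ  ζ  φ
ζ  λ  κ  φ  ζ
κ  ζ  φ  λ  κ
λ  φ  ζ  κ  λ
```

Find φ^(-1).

First locate the identity: row λ matches the header, so λ is the identity.
Scan row φ for λ: φ ⋆ ζ = λ. Hence φ^(-1) = ζ.

ζ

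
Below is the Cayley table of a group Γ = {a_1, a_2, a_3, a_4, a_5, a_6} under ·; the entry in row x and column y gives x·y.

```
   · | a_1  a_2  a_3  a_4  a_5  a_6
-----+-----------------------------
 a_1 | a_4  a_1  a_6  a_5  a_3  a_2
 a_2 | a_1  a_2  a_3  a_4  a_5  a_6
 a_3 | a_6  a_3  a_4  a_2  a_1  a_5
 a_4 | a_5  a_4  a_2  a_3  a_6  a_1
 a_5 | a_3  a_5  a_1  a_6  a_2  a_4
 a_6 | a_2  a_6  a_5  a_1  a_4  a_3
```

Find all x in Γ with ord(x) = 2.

Identity is a_2. Compute the order of each non-identity element by repeated multiplication:
  a_1: a_1 → a_4 → a_5 → a_3 → a_6 → a_2  (order 6)
  a_3: a_3 → a_4 → a_2  (order 3)
  a_4: a_4 → a_3 → a_2  (order 3)
  a_5: a_5 → a_2  (order 2)
  a_6: a_6 → a_3 → a_5 → a_4 → a_1 → a_2  (order 6)
Elements of order 2: {a_5}.

{a_5}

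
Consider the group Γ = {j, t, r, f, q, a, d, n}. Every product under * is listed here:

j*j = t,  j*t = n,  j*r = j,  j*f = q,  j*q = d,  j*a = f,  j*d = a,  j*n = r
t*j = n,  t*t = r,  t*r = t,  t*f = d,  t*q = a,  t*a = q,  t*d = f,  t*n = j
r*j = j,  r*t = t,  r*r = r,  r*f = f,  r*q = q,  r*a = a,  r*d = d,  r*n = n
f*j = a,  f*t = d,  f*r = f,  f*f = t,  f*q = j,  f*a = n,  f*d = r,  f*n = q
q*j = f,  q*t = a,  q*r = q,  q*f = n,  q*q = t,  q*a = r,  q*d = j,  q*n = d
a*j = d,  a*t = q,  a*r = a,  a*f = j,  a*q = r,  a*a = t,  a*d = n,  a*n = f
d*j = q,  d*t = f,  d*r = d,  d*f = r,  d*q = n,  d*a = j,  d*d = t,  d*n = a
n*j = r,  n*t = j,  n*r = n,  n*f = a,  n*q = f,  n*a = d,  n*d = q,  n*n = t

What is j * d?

Read row j, column d: j * d = a.
(Structurally, Γ here is isomorphic to the quaternion group Q_8.)

a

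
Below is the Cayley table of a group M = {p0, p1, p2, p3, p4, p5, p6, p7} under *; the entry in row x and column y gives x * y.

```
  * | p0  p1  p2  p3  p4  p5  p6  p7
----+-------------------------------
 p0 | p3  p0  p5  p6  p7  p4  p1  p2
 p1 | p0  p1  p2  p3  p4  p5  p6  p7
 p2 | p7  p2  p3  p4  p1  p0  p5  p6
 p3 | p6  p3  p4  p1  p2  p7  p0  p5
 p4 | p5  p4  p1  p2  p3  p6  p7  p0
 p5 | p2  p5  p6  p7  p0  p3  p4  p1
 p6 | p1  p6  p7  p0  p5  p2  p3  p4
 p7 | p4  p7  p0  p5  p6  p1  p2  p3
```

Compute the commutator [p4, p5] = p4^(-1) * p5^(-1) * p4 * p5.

Identity is p1; from the table p4^(-1) = p2 and p5^(-1) = p7.
p2 * p7 = p6
p6 * p4 = p5
p5 * p5 = p3

p3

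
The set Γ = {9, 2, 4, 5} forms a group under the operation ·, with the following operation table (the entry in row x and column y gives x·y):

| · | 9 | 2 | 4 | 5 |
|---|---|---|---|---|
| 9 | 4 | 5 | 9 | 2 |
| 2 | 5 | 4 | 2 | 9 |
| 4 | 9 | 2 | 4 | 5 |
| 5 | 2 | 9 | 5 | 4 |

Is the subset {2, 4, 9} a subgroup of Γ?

9·2 = 5, which is not in {2, 4, 9}.
The subset is not closed under ·, so it is not a subgroup.

No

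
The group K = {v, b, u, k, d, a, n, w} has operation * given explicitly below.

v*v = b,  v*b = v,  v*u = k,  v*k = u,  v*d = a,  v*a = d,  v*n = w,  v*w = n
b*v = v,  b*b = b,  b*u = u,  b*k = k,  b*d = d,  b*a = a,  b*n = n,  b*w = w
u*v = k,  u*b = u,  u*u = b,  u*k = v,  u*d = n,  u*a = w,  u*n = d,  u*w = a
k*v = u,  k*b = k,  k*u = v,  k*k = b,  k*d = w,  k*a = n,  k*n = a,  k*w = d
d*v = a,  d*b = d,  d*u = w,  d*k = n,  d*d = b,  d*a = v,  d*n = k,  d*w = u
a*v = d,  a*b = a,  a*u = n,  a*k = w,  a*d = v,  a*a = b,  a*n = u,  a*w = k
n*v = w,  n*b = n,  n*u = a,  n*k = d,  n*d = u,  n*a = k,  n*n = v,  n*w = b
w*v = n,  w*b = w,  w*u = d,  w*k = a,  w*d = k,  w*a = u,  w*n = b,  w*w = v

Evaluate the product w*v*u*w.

k

w*v = n
n*u = a
a*w = k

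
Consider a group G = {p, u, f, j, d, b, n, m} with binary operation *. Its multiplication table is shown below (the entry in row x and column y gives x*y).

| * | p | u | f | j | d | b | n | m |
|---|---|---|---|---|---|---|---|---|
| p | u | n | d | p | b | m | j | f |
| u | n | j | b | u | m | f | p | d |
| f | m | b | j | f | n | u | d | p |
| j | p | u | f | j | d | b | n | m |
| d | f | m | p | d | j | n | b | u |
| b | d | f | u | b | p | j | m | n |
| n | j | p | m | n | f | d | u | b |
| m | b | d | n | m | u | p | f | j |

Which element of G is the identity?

j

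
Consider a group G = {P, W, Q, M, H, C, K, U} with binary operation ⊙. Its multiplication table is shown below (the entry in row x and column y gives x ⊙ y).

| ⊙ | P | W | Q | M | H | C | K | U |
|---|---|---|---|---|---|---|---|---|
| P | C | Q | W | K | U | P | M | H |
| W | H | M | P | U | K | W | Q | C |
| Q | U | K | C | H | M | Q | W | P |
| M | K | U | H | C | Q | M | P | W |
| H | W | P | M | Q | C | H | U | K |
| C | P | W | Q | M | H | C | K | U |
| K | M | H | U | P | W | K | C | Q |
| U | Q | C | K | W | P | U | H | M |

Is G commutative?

W ⊙ P = H but P ⊙ W = Q.
Since W and P do not commute, G is not abelian.

No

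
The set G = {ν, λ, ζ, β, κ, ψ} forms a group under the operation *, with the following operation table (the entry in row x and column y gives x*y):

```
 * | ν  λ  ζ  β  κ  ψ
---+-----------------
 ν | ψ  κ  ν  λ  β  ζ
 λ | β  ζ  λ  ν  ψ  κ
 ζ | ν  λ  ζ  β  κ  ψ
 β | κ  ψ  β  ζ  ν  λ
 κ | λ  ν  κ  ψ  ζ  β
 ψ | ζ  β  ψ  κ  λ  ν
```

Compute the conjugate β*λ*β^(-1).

The identity is ζ. In row β, the entry ζ sits in column β, so β^(-1) = β.
β*λ = ψ
ψ*β = κ

κ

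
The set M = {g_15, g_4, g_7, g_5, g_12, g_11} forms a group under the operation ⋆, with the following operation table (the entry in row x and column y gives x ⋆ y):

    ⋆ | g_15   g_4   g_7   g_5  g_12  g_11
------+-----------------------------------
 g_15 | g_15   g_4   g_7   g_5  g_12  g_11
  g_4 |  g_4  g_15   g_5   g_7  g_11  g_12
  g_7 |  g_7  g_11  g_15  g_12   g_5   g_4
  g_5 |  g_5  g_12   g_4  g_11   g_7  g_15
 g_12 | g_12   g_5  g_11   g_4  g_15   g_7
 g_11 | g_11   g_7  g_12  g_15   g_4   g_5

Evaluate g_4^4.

g_15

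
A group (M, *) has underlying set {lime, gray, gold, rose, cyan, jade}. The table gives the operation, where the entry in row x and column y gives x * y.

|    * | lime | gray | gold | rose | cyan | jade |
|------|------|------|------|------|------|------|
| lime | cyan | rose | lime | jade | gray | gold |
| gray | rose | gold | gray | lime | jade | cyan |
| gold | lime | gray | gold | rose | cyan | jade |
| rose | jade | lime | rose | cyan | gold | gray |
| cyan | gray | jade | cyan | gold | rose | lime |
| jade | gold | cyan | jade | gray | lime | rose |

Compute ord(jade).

6

The identity element is gold (its row matches the header).
jade^1 = jade
jade^2 = jade * jade = rose
jade^3 = rose * jade = gray
jade^4 = gray * jade = cyan
jade^5 = cyan * jade = lime
jade^6 = lime * jade = gold
The first power of jade equal to the identity is jade^6, so ord(jade) = 6.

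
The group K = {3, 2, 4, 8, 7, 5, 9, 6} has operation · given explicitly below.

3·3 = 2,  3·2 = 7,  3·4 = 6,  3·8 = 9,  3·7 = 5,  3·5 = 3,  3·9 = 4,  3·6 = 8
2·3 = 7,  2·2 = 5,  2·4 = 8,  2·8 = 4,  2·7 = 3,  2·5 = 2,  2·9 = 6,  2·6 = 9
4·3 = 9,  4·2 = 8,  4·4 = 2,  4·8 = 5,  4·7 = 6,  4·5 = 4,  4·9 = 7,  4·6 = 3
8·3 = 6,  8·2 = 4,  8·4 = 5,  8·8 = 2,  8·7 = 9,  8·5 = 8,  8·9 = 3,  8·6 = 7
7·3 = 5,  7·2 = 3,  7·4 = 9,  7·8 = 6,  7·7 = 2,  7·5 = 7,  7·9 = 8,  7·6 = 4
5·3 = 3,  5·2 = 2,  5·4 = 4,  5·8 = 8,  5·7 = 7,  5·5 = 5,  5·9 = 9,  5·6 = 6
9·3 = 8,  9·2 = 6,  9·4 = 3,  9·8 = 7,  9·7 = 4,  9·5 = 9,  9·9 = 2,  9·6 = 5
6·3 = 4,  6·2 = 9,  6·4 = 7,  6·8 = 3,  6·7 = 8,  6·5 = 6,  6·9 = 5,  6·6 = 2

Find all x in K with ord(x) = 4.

Identity is 5. Compute the order of each non-identity element by repeated multiplication:
  3: 3 → 2 → 7 → 5  (order 4)
  2: 2 → 5  (order 2)
  4: 4 → 2 → 8 → 5  (order 4)
  8: 8 → 2 → 4 → 5  (order 4)
  7: 7 → 2 → 3 → 5  (order 4)
  9: 9 → 2 → 6 → 5  (order 4)
  6: 6 → 2 → 9 → 5  (order 4)
Elements of order 4: {3, 4, 6, 7, 8, 9}.

{3, 4, 6, 7, 8, 9}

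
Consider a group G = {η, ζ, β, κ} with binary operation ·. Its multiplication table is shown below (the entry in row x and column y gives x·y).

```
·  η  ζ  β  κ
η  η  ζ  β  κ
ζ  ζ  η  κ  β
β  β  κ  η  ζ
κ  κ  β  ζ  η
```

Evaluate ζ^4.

ζ^1 = ζ
ζ^2 = ζ·ζ = η
ζ^3 = η·ζ = ζ
ζ^4 = ζ·ζ = η
(Structurally, G here is isomorphic to the Klein four-group V_4.)

η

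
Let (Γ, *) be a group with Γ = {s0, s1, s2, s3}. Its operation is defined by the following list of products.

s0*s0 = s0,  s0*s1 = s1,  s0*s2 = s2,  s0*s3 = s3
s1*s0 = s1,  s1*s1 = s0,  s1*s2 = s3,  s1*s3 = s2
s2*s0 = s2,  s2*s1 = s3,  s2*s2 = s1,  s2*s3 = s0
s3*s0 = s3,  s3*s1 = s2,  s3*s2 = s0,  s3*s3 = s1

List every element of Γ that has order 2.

Identity is s0. Compute the order of each non-identity element by repeated multiplication:
  s1: s1 → s0  (order 2)
  s2: s2 → s1 → s3 → s0  (order 4)
  s3: s3 → s1 → s2 → s0  (order 4)
Elements of order 2: {s1}.

{s1}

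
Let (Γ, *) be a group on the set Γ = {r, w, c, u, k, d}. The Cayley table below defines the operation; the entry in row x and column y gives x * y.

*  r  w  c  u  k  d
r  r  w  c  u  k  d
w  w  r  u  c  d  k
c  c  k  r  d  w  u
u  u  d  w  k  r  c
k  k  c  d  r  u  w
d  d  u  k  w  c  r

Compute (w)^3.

w^1 = w
w^2 = w * w = r
w^3 = r * w = w

w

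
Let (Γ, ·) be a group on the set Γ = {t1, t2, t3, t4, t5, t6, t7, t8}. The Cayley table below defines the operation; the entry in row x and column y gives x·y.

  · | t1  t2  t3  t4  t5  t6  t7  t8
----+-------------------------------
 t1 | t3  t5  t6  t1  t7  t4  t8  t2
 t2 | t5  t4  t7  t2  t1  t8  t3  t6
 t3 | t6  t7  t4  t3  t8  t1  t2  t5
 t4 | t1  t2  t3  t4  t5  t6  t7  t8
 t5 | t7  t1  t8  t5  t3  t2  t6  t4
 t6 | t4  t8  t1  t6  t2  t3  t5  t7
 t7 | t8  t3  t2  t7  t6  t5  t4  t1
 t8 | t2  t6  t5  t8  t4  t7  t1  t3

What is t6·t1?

t4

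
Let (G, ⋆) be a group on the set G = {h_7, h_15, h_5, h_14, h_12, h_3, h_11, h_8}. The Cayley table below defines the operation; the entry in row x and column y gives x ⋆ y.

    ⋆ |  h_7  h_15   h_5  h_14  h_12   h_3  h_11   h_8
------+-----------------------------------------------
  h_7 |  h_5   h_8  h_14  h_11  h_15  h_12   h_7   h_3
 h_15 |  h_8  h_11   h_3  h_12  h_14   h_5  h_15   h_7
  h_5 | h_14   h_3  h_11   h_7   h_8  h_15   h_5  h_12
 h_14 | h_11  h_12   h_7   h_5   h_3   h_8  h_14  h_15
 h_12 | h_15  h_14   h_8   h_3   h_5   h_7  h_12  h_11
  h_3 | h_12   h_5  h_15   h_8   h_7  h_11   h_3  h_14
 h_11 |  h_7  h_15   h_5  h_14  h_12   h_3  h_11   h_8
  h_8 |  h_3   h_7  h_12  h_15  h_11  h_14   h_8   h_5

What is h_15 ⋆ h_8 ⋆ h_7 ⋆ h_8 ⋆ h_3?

h_15 ⋆ h_8 = h_7
h_7 ⋆ h_7 = h_5
h_5 ⋆ h_8 = h_12
h_12 ⋆ h_3 = h_7

h_7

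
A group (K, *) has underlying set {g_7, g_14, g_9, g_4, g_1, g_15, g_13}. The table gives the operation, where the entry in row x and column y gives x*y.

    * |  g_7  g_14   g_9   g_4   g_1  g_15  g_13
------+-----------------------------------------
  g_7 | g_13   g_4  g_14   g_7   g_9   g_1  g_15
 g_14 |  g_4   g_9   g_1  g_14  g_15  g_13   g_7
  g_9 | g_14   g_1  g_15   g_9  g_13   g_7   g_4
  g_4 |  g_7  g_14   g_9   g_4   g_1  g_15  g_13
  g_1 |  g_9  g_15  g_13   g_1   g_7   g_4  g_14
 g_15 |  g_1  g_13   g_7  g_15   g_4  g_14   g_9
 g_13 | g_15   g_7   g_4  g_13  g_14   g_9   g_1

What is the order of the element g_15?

The identity element is g_4 (its row matches the header).
g_15^1 = g_15
g_15^2 = g_15*g_15 = g_14
g_15^3 = g_14*g_15 = g_13
g_15^4 = g_13*g_15 = g_9
g_15^5 = g_9*g_15 = g_7
g_15^6 = g_7*g_15 = g_1
g_15^7 = g_1*g_15 = g_4
The first power of g_15 equal to the identity is g_15^7, so ord(g_15) = 7.

7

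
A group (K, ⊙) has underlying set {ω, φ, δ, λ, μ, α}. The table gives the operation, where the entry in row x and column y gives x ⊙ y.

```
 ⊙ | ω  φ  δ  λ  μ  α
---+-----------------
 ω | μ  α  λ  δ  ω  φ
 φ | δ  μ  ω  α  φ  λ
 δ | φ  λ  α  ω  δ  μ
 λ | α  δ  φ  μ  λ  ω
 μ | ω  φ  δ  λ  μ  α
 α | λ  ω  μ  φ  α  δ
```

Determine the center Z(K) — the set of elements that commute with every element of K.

{μ}

An element z is central iff its row equals its column in the table.
For φ: φ ⊙ α = λ ≠ ω = α ⊙ φ, so φ ∉ Z.
Checking each element this way leaves Z(K) = {μ}.
(Structurally, K here is isomorphic to the symmetric group S_3.)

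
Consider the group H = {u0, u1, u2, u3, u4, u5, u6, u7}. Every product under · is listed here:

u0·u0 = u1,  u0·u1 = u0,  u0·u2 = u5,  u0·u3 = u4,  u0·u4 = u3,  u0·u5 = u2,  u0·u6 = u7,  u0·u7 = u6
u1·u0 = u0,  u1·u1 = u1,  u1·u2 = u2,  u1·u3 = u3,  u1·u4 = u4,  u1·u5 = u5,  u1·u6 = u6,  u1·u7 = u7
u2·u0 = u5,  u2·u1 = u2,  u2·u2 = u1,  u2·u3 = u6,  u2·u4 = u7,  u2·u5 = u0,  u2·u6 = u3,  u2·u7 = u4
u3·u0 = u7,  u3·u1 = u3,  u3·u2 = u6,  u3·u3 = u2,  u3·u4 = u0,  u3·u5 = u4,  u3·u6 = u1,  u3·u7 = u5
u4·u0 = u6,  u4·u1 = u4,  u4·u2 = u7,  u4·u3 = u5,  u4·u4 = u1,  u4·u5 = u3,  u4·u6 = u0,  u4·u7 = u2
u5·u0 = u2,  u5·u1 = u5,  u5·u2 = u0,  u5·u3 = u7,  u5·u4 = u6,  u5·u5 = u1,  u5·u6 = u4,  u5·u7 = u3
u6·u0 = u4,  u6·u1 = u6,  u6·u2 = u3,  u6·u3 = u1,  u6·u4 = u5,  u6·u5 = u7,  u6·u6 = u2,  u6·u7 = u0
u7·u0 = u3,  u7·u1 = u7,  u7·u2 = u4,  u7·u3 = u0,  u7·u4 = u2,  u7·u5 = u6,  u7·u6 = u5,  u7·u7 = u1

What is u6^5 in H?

u6^1 = u6
u6^2 = u6·u6 = u2
u6^3 = u2·u6 = u3
u6^4 = u3·u6 = u1
u6^5 = u1·u6 = u6

u6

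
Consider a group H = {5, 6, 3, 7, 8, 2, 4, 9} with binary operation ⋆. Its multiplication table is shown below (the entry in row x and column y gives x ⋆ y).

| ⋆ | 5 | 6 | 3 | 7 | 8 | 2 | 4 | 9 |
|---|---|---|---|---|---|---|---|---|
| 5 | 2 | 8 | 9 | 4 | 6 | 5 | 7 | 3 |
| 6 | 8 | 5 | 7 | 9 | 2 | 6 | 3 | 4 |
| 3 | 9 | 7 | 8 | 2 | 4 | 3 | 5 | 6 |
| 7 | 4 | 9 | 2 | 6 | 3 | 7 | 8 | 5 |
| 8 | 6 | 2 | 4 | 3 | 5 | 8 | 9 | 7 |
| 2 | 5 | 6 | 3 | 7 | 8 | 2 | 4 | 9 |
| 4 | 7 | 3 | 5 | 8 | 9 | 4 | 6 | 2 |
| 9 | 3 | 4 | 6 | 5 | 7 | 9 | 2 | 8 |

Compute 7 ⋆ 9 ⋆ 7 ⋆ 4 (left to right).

6

7 ⋆ 9 = 5
5 ⋆ 7 = 4
4 ⋆ 4 = 6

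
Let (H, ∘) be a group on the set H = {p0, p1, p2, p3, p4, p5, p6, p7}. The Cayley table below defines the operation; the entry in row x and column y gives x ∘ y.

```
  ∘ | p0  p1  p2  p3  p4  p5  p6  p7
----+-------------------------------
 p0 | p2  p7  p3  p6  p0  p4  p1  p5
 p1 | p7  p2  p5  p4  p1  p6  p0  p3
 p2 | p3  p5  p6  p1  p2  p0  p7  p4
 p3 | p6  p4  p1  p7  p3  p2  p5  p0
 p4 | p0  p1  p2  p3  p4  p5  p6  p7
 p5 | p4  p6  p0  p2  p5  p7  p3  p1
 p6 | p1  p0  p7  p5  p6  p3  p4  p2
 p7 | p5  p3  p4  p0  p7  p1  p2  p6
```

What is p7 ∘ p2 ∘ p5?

p7 ∘ p2 = p4
p4 ∘ p5 = p5

p5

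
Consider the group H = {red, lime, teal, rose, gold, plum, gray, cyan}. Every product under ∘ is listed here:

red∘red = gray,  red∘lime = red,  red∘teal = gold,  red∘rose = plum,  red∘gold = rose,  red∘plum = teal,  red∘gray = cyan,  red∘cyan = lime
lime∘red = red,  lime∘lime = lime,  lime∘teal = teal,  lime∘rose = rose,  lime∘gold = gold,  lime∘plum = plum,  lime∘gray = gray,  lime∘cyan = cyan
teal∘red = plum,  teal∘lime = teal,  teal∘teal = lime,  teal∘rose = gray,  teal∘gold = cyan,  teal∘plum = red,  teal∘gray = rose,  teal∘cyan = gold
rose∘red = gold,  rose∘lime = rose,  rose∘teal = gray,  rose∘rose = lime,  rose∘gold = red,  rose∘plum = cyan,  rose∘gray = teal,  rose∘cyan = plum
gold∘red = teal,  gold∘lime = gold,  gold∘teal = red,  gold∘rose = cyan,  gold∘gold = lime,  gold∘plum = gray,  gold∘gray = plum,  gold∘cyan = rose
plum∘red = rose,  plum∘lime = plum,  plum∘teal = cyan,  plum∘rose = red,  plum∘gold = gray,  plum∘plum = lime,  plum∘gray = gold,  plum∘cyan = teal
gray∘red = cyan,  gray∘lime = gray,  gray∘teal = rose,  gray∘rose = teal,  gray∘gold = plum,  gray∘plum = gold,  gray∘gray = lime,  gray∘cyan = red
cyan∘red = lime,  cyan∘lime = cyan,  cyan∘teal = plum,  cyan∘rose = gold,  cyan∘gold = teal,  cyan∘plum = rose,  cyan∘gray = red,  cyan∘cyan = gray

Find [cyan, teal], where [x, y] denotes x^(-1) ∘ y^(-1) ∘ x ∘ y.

Identity is lime; from the table cyan^(-1) = red and teal^(-1) = teal.
red ∘ teal = gold
gold ∘ cyan = rose
rose ∘ teal = gray
(Structurally, H here is isomorphic to the dihedral group D_4.)

gray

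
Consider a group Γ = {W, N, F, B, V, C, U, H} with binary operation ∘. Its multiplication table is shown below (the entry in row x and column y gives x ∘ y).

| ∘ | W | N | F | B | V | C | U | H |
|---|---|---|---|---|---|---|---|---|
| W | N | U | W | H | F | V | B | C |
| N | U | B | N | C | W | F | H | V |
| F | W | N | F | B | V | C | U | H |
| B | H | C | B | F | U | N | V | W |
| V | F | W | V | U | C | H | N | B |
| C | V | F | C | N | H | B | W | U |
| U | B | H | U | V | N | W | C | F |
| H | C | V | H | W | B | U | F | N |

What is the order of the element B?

2

The identity element is F (its row matches the header).
B^1 = B
B^2 = B ∘ B = F
The first power of B equal to the identity is B^2, so ord(B) = 2.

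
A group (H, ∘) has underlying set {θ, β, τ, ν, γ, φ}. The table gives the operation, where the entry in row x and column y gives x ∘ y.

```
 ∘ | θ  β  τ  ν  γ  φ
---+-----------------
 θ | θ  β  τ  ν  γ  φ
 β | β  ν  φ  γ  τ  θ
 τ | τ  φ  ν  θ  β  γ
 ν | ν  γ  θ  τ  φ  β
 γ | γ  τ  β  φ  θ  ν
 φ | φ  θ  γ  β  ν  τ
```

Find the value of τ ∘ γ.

Read row τ, column γ: τ ∘ γ = β.
(Structurally, H here is isomorphic to the cyclic group Z_6.)

β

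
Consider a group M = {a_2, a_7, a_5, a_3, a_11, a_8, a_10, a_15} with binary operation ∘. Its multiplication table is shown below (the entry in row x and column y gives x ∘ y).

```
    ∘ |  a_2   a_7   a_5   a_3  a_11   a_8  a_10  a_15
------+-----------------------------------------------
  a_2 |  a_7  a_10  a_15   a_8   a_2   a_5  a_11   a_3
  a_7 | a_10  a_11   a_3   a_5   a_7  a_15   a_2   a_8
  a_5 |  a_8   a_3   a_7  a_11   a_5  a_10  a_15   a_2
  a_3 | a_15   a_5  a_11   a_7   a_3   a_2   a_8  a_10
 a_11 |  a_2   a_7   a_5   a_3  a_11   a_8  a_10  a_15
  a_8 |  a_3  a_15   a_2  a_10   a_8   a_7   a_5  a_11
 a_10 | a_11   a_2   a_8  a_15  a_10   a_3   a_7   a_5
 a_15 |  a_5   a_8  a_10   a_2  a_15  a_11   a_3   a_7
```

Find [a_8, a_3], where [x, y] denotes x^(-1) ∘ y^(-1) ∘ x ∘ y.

a_7

Identity is a_11; from the table a_8^(-1) = a_15 and a_3^(-1) = a_5.
a_15 ∘ a_5 = a_10
a_10 ∘ a_8 = a_3
a_3 ∘ a_3 = a_7
(Structurally, M here is isomorphic to the quaternion group Q_8.)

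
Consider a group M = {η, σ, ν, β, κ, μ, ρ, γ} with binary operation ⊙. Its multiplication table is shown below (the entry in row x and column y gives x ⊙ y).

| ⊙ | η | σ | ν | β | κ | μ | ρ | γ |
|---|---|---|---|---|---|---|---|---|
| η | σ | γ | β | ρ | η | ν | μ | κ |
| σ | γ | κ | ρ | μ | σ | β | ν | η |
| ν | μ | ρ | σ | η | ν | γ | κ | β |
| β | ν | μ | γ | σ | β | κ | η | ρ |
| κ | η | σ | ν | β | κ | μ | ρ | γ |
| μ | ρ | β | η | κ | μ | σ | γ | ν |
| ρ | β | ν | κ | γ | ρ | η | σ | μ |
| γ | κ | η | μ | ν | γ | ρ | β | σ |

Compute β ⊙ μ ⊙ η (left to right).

η

β ⊙ μ = κ
κ ⊙ η = η
(Structurally, M here is isomorphic to the quaternion group Q_8.)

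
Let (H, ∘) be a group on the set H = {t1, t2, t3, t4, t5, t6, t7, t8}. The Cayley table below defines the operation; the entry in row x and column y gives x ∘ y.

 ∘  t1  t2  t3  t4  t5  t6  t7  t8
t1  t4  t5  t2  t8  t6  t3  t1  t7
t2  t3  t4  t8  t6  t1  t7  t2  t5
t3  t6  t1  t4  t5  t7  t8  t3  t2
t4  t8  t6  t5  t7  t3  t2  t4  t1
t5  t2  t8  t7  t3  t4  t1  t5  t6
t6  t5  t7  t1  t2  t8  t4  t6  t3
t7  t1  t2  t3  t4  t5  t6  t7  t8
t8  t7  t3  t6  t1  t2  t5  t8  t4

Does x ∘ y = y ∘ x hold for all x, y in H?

No

t1 ∘ t5 = t6 but t5 ∘ t1 = t2.
Since t1 and t5 do not commute, H is not abelian.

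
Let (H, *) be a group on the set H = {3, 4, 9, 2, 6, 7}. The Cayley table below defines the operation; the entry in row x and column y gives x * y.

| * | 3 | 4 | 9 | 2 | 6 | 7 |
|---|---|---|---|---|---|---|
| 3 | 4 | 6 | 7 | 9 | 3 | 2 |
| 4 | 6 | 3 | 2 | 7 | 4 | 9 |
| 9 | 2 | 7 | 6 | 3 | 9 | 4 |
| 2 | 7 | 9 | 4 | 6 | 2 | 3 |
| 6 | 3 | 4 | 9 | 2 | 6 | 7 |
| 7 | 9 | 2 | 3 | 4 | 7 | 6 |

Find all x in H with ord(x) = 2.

{2, 7, 9}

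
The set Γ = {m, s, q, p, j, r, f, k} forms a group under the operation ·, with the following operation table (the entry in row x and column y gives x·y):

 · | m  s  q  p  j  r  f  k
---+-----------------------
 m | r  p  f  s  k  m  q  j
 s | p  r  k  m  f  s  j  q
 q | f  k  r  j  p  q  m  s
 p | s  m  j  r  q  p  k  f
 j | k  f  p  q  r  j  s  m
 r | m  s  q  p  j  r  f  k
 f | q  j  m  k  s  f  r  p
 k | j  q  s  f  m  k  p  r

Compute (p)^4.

p^1 = p
p^2 = p·p = r
p^3 = r·p = p
p^4 = p·p = r

r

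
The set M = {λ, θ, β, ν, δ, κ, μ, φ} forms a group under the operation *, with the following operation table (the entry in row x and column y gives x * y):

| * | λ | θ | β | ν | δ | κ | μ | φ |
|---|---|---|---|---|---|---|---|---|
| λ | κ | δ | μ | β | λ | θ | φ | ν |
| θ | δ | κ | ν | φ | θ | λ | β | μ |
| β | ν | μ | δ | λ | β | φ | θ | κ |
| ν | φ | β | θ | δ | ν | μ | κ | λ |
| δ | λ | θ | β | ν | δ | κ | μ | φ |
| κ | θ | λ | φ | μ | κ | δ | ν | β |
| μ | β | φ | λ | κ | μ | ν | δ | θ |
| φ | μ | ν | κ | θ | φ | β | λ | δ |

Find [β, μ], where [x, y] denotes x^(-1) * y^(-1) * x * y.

κ

Identity is δ; from the table β^(-1) = β and μ^(-1) = μ.
β * μ = θ
θ * β = ν
ν * μ = κ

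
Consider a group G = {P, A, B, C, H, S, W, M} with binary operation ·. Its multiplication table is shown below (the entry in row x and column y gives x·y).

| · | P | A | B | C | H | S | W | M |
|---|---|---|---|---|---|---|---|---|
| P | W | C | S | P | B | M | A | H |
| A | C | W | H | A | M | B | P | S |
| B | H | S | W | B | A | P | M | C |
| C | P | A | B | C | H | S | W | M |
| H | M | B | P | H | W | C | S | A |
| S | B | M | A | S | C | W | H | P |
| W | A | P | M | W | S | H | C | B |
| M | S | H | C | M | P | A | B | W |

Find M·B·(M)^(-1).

The identity is C. In row M, the entry C sits in column B, so M^(-1) = B.
M·B = C
C·B = B
(Structurally, G here is isomorphic to the quaternion group Q_8.)

B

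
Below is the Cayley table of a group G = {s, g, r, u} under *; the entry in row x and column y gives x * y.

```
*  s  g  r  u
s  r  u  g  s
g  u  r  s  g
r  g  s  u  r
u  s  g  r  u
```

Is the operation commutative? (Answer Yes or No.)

Check whether the table is symmetric across its main diagonal.
Every entry (row x, col y) equals the entry (row y, col x), so G is abelian.
(In fact G ≅ the cyclic group Z_4.)

Yes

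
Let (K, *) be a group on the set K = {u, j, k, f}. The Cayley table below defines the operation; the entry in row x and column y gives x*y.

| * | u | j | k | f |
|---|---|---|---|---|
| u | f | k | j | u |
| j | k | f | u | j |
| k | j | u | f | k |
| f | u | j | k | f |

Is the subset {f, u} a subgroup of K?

{f, u} contains the identity f.
Checking products: every product of two elements of {f, u} (read from the table) lies in {f, u}, so the set is closed.
In a finite group, a nonempty closed subset is a subgroup. So {f, u} ≤ K.

Yes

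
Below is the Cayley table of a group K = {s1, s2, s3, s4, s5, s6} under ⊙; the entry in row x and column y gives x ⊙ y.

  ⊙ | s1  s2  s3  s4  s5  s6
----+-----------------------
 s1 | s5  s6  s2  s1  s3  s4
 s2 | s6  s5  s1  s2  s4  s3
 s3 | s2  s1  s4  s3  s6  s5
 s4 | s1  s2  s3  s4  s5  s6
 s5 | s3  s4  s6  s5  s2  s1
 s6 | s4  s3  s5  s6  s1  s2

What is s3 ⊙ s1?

s2

Read row s3, column s1: s3 ⊙ s1 = s2.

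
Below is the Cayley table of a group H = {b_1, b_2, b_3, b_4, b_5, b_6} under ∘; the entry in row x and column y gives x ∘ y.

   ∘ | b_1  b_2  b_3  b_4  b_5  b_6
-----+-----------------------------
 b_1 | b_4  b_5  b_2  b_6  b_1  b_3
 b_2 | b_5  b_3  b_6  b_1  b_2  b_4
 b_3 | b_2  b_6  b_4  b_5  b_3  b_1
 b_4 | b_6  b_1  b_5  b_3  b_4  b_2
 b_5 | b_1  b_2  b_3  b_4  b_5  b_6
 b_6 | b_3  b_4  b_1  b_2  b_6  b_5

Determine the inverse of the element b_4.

b_3

First locate the identity: row b_5 matches the header, so b_5 is the identity.
Scan row b_4 for b_5: b_4 ∘ b_3 = b_5. Hence b_4^(-1) = b_3.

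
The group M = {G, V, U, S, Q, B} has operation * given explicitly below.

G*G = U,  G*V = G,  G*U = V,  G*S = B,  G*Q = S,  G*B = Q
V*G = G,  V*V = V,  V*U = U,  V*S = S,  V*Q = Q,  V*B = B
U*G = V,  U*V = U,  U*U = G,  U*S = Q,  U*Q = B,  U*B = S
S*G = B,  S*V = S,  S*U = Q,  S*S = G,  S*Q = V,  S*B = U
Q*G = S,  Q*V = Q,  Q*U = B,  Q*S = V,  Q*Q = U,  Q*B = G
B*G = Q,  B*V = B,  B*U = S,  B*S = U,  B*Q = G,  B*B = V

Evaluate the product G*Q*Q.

V

G*Q = S
S*Q = V
(Structurally, M here is isomorphic to the cyclic group Z_6.)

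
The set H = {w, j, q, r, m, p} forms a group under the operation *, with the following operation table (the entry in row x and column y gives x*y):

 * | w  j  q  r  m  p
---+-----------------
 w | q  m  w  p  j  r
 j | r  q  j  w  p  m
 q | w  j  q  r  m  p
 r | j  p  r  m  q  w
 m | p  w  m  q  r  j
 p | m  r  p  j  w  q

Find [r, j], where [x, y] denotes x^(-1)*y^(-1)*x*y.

r

Identity is q; from the table r^(-1) = m and j^(-1) = j.
m*j = w
w*r = p
p*j = r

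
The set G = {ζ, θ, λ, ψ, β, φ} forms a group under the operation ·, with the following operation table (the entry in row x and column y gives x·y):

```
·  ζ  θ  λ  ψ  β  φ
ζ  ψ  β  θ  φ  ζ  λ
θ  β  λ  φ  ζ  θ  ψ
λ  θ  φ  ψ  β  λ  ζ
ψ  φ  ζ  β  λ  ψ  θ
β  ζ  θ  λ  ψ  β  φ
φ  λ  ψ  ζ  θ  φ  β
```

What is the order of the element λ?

3

The identity element is β (its row matches the header).
λ^1 = λ
λ^2 = λ·λ = ψ
λ^3 = ψ·λ = β
The first power of λ equal to the identity is λ^3, so ord(λ) = 3.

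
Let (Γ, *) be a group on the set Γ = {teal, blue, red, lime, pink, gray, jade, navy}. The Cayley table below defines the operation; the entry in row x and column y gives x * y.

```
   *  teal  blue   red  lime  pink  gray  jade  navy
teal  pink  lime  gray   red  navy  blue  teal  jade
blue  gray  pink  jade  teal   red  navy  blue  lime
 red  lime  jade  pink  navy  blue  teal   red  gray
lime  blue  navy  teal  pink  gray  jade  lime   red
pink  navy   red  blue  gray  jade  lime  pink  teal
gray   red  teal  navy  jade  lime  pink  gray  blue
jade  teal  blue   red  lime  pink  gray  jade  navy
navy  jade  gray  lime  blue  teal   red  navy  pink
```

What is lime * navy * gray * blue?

lime

lime * navy = red
red * gray = teal
teal * blue = lime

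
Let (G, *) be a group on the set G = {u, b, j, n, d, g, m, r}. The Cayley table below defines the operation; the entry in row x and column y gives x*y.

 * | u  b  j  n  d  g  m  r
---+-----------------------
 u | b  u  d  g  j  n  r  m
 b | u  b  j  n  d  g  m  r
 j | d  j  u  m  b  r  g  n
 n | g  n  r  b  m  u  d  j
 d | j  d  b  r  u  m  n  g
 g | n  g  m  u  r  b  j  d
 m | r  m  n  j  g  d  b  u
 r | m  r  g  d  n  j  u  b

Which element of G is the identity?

The identity e satisfies e*x = x for all x, so its row in the table reproduces the column headers.
Row b reads: u, b, j, n, d, g, m, r — exactly the header order. So b is the identity.
(Structurally, G here is isomorphic to the dihedral group D_4.)

b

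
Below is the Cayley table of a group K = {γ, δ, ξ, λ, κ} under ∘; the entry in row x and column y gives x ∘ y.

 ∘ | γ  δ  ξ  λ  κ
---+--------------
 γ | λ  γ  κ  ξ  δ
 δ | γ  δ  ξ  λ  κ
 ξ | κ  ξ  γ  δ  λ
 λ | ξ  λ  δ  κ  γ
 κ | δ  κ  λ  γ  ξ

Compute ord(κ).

The identity element is δ (its row matches the header).
κ^1 = κ
κ^2 = κ ∘ κ = ξ
κ^3 = ξ ∘ κ = λ
κ^4 = λ ∘ κ = γ
κ^5 = γ ∘ κ = δ
The first power of κ equal to the identity is κ^5, so ord(κ) = 5.
(Structurally, K here is isomorphic to the cyclic group Z_5.)

5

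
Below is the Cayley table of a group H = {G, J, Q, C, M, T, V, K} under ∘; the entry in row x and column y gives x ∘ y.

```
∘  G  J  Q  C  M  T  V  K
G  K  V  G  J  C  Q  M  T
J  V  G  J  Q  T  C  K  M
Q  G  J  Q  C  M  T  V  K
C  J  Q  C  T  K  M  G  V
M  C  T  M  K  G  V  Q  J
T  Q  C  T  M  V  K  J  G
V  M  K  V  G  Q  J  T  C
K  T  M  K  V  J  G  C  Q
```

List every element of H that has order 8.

Identity is Q. Compute the order of each non-identity element by repeated multiplication:
  G: G → K → T → Q  (order 4)
  J: J → G → V → K → M → T → C → Q  (order 8)
  C: C → T → M → K → V → G → J → Q  (order 8)
  M: M → G → C → K → J → T → V → Q  (order 8)
  T: T → K → G → Q  (order 4)
  V: V → T → J → K → C → G → M → Q  (order 8)
  K: K → Q  (order 2)
Elements of order 8: {C, J, M, V}.

{C, J, M, V}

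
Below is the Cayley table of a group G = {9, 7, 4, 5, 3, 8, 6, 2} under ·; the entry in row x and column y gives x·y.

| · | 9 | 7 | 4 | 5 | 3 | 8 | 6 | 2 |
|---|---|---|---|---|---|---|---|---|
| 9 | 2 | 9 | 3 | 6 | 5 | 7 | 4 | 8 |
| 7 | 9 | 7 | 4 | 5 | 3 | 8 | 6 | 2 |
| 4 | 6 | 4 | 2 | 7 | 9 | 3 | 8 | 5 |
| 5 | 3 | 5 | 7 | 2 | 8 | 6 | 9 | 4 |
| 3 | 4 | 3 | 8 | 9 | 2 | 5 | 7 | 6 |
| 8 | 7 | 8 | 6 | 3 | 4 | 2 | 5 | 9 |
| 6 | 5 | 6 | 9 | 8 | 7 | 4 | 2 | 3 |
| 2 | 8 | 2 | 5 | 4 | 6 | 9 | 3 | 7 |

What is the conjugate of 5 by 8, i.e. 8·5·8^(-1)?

4

The identity is 7. In row 8, the entry 7 sits in column 9, so 8^(-1) = 9.
8·5 = 3
3·9 = 4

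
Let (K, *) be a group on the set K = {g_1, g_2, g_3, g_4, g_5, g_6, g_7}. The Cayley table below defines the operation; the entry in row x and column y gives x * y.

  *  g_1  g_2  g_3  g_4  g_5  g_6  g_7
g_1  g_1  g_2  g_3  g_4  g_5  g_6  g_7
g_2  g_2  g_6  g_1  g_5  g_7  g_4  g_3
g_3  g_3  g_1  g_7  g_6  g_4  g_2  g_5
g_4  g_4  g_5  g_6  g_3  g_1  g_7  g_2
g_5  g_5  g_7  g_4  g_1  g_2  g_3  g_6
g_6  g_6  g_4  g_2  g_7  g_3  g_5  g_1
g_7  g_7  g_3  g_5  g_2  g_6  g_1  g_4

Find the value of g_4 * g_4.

Read row g_4, column g_4: g_4 * g_4 = g_3.

g_3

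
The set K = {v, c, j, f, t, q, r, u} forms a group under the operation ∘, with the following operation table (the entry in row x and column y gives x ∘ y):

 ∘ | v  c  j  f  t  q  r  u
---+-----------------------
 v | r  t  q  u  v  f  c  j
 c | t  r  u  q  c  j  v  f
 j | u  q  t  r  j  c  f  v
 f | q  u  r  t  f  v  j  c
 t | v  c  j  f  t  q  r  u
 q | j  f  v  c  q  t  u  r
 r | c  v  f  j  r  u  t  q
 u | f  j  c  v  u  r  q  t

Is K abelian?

v ∘ u = j but u ∘ v = f.
Since v and u do not commute, K is not abelian.

No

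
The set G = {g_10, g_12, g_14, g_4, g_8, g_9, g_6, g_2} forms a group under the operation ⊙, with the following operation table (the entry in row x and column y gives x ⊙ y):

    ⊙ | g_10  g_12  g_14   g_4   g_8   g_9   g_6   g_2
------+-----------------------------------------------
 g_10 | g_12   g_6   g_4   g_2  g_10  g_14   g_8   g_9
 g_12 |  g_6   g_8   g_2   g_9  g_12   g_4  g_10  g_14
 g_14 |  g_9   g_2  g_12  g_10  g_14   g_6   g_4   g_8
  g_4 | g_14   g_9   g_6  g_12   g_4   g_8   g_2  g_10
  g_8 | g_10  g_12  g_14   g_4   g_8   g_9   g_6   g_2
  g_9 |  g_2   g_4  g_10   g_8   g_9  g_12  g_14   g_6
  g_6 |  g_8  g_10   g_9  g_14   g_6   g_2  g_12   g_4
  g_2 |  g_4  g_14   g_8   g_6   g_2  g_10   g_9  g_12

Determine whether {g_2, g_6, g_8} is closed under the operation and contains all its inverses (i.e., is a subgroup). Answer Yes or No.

g_2 ⊙ g_2 = g_12, which is not in {g_2, g_6, g_8}.
The subset is not closed under ⊙, so it is not a subgroup.

No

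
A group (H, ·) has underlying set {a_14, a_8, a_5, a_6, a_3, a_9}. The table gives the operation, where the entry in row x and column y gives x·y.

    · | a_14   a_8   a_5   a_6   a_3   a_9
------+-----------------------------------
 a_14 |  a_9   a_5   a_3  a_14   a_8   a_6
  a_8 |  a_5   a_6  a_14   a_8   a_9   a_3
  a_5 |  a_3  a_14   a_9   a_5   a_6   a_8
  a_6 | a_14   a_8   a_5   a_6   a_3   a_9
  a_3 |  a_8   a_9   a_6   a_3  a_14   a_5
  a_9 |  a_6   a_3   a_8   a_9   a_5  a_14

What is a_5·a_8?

a_14

Read row a_5, column a_8: a_5·a_8 = a_14.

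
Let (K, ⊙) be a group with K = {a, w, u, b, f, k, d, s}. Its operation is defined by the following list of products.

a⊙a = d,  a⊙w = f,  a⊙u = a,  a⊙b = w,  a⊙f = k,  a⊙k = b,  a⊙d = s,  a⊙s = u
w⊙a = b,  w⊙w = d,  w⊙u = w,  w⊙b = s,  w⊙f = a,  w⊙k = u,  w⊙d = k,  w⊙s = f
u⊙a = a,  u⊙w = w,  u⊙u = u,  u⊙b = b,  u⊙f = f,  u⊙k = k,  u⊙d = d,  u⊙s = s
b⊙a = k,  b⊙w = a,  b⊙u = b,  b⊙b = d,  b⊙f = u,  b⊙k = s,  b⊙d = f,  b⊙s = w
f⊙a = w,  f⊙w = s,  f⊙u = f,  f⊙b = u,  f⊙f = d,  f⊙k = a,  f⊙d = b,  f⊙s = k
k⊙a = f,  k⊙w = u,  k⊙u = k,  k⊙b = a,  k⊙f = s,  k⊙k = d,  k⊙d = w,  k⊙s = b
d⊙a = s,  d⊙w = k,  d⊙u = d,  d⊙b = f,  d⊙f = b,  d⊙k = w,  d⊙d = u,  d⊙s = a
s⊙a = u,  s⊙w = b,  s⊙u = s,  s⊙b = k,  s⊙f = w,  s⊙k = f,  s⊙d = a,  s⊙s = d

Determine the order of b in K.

The identity element is u (its row matches the header).
b^1 = b
b^2 = b ⊙ b = d
b^3 = d ⊙ b = f
b^4 = f ⊙ b = u
The first power of b equal to the identity is b^4, so ord(b) = 4.
(Structurally, K here is isomorphic to the quaternion group Q_8.)

4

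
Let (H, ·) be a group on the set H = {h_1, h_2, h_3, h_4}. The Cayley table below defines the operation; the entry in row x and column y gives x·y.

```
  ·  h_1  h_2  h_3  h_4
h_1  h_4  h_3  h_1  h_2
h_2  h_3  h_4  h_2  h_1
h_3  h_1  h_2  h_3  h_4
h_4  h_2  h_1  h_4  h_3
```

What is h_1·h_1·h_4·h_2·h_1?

h_3

h_1·h_1 = h_4
h_4·h_4 = h_3
h_3·h_2 = h_2
h_2·h_1 = h_3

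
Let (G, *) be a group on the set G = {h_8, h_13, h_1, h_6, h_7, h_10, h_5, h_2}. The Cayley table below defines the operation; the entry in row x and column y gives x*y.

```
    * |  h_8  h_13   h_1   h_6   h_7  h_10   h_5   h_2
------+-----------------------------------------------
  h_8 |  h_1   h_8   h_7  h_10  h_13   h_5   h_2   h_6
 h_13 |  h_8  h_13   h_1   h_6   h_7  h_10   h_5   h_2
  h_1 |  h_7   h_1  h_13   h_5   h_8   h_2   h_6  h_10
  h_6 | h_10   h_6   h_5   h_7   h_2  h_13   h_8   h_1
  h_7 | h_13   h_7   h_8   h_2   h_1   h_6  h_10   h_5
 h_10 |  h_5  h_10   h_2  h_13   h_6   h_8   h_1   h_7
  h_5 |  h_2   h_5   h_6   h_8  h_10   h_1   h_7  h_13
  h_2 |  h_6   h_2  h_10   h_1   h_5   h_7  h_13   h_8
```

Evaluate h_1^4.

h_1^1 = h_1
h_1^2 = h_1*h_1 = h_13
h_1^3 = h_13*h_1 = h_1
h_1^4 = h_1*h_1 = h_13
(Structurally, G here is isomorphic to the cyclic group Z_8.)

h_13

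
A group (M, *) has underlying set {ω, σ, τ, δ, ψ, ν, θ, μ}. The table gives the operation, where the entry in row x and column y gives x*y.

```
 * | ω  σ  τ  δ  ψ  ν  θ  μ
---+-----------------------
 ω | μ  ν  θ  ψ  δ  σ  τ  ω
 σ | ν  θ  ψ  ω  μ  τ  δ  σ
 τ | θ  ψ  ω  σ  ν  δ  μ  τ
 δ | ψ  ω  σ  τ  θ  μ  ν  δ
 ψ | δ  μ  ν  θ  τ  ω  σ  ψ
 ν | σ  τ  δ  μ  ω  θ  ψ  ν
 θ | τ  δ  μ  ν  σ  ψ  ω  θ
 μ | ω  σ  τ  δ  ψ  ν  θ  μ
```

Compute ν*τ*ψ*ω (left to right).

ν*τ = δ
δ*ψ = θ
θ*ω = τ
(Structurally, M here is isomorphic to the cyclic group Z_8.)

τ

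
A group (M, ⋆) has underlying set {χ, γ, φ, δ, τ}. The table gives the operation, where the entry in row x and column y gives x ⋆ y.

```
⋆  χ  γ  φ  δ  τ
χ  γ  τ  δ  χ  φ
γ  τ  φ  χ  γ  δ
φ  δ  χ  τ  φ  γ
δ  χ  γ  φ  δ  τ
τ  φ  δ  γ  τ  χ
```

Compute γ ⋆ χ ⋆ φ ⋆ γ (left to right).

φ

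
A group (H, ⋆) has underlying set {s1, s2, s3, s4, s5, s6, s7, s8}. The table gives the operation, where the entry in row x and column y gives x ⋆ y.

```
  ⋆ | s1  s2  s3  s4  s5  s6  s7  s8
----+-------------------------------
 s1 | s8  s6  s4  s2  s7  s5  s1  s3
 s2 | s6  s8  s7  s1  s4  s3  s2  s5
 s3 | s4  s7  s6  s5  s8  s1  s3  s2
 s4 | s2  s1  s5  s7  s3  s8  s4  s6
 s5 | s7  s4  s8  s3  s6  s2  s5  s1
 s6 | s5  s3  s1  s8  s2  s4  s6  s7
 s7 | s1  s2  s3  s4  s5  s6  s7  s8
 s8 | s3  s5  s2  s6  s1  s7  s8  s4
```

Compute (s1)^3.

s3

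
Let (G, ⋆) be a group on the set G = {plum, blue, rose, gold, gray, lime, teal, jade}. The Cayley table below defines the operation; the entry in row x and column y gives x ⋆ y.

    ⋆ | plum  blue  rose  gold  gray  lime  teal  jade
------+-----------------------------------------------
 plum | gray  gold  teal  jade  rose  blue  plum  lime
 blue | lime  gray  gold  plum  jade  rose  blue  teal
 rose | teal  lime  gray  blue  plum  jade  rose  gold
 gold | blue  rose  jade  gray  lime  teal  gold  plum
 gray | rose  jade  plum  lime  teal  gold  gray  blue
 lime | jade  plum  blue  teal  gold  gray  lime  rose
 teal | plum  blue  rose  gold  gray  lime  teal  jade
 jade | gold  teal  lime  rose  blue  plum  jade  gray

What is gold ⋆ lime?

teal

Read row gold, column lime: gold ⋆ lime = teal.
(Structurally, G here is isomorphic to the quaternion group Q_8.)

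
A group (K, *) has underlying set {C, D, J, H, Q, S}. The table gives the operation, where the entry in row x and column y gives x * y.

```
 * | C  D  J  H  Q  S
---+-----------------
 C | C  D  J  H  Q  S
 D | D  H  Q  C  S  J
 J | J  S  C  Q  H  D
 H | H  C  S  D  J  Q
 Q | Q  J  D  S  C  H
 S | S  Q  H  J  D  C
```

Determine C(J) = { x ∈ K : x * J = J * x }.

Compare row J with column J entry by entry.
D * J = Q but J * D = S, so D does not.
Collecting the elements that commute with J: C(J) = {C, J}.

{C, J}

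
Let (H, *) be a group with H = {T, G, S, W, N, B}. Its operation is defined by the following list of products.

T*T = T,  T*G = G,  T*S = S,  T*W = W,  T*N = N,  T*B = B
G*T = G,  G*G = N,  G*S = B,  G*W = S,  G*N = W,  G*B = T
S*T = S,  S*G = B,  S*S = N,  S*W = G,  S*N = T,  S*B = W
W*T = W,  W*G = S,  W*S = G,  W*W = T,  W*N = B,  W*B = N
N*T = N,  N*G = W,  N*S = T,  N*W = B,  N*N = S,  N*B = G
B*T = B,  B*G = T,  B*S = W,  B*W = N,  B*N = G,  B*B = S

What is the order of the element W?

The identity element is T (its row matches the header).
W^1 = W
W^2 = W * W = T
The first power of W equal to the identity is W^2, so ord(W) = 2.

2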